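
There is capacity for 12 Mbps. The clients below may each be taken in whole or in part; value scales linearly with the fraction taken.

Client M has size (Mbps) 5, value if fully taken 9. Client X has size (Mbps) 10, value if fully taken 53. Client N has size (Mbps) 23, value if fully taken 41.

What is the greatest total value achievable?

Sort by value density: Client X 53/10≈5.3, Client M 9/5≈1.8, Client N 41/23≈1.78.
Take all of Client X (10 Mbps, value 53) — 2 Mbps left.
Only 2 Mbps remain; take 2/5 of Client M for value 9×2/5 = 3.6.
Total value = 56.6.

56.6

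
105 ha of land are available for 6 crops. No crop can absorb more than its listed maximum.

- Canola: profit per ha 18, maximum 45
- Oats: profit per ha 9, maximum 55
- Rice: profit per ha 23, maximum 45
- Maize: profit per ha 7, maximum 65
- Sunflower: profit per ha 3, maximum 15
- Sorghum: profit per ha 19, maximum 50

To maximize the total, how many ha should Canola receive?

10

Rank by profit per ha: Rice 23 > Sorghum 19 > Canola 18 > Oats 9 > Maize 7 > Sunflower 3.
Rice: +45 to 45 (cap) ; 60 left.
Sorghum takes 50 to reach its cap of 50 ; 10 left.
Canola: +10 (room for 45) → 10. Pool exhausted.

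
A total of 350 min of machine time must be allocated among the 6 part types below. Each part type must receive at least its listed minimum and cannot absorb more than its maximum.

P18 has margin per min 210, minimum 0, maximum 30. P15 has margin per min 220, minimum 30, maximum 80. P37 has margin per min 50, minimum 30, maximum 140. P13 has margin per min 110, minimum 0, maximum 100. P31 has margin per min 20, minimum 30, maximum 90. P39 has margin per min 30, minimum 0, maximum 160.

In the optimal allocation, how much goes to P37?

110

Meeting every minimum uses 0+30+30+0+30+0 = 90 min, leaving 260.
Rank by margin per min: P15 220 > P18 210 > P13 110 > P37 50 > P39 30 > P31 20.
P15 takes 50 more to reach its cap of 80 → 210 left.
P18 takes 30 more to reach its cap of 30 → 180 left.
Give P13 100 more to hit its cap of 100 → 80 left.
Only 80 left; P37 takes them to reach 110.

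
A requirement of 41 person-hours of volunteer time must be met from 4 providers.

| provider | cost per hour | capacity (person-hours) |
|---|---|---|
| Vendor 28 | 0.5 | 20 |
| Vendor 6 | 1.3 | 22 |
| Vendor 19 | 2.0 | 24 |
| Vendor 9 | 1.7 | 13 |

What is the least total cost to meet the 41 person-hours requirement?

Fill from the cheapest provider first.
Vendor 28 (0.5): use full 20 → 21 person-hours to go.
Take 21 from Vendor 6 at 1.3 to finish.
Vendor 9, Vendor 19: unused.
Cost = 20×0.5 + 21×1.3 = 37.3.

37.3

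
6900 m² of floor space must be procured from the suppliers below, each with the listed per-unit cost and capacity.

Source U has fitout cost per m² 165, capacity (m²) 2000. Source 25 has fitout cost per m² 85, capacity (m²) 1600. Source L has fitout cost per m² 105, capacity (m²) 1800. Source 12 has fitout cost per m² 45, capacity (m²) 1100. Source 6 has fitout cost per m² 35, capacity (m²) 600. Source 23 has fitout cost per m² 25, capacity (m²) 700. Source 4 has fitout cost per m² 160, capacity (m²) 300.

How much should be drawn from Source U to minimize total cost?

Fill from the cheapest supplier first.
Source 23 at 25: take all 700 m² ; 6200 still needed.
Take 600 from Source 6 at 35 ; need 5600 more.
Source 12 at 45: take all 1100 m² ; 4500 still needed.
Source 25 (85): use full 1600 ; 2900 m² to go.
Take 1800 from Source L at 105 ; need 1100 more.
Source 4 (160): use full 300 ; 800 m² to go.
Take 800 from Source U at 165 to finish.

800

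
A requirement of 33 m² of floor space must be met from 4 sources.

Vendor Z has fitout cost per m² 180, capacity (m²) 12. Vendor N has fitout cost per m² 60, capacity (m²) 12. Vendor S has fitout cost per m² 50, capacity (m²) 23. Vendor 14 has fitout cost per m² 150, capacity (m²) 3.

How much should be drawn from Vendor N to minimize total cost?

10

Fill from the cheapest source first.
Vendor S at 50: take all 23 m² → 10 still needed.
Vendor N at 60: take 10 of its 12 → requirement met.
Vendor 14, Vendor Z: unused.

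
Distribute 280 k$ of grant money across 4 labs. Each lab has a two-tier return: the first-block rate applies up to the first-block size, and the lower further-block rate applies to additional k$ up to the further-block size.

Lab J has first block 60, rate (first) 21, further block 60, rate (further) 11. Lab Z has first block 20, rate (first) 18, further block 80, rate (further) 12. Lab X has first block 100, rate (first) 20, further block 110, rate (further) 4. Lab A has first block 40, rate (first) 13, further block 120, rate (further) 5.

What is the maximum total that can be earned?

Rank every tier by rate: Lab J/first 21 > Lab X/first 20 > Lab Z/first 18 > Lab A/first 13 > Lab Z/second 12 > Lab J/second 11 > Lab A/second 5 > Lab X/second 4.
Lab J first at 21: fill all 60 → 220 left.
Lab X/first (20): +100 → 120 left.
Lab Z/first (18): +20 → 100 left.
Lab A first at 13: fill all 40 → 60 left.
Lab Z second at 12: only 60 left, fill 60.
Total = 21×60 + 20×100 + 18×20 + 13×40 + 12×60 = 4860.

4860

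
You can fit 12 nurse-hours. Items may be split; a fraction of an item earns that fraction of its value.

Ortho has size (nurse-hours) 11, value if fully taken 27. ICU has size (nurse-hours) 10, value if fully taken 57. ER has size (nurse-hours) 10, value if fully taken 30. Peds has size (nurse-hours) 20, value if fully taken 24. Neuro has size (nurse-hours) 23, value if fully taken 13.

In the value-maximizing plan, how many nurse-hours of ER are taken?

Rank by value-to-size ratio: ICU 57/10≈5.7, ER 30/10≈3, Ortho 27/11≈2.45, Peds 24/20≈1.2, Neuro 13/23≈0.565.
Take all of ICU (10 nurse-hours, value 57) ; 2 nurse-hours left.
Only 2 nurse-hours remain; take 2/10 of ER for value 30×2/10 = 6.

2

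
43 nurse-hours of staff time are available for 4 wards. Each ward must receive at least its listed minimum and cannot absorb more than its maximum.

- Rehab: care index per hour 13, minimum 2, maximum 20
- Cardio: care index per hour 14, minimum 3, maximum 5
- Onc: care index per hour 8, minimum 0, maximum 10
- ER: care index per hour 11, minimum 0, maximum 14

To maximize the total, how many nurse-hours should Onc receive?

4

Meeting every minimum uses 2+3+0+0 = 5 nurse-hours, leaving 38.
Rank by care index per hour: Cardio 14 > Rehab 13 > ER 11 > Onc 8.
Give Cardio 2 more to hit its cap of 5 → 36 left.
Give Rehab 18 more to hit its cap of 20 → 18 left.
Give ER 14 more to hit its cap of 14 → 4 left.
Onc has room for 10 more but only 4 remain, so it gets 4.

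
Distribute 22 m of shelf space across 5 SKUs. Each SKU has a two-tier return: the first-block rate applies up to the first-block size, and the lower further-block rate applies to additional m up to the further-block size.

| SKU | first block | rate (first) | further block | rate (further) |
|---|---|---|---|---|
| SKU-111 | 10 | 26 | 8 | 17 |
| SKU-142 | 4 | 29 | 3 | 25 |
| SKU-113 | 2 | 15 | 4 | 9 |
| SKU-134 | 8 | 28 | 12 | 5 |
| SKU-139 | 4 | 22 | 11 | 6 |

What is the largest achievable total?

Order all 10 blocks by rate: SKU-142/tier1 29 > SKU-134/tier1 28 > SKU-111/tier1 26 > SKU-142/tier2 25 > SKU-139/tier1 22 > SKU-111/tier2 17 > SKU-113/tier1 15 > SKU-113/tier2 9 > SKU-139/tier2 6 > SKU-134/tier2 5.
SKU-142 tier1 at 29: fill all 4 → 18 left.
SKU-134/tier1 (28): +8 → 10 left.
SKU-111 tier1 at 26: fill all 10 → 0 left.
Total = 29×4 + 28×8 + 26×10 = 600.

600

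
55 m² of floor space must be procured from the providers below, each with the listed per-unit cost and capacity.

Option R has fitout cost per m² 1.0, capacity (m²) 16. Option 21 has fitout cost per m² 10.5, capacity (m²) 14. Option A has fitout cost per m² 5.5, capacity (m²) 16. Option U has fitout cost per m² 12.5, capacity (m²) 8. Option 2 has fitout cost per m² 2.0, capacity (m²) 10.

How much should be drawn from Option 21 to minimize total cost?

13

Cheapest first:
Take 16 from Option R at 1.0 ; need 39 more.
Take 10 from Option 2 at 2.0 ; need 29 more.
Take 16 from Option A at 5.5 ; need 13 more.
Option 21 at 10.5: take 13 of its 14 ; requirement met.
Option U: unused.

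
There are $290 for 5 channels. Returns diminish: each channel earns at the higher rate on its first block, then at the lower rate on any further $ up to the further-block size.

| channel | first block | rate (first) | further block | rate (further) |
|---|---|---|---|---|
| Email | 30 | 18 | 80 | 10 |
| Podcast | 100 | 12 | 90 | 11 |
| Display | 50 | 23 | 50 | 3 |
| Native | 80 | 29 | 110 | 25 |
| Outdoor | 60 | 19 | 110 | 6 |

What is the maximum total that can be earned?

7170

Rank every tier by rate: Native/T1 29 > Native/T2 25 > Display/T1 23 > Outdoor/T1 19 > Email/T1 18 > Podcast/T1 12 > Podcast/T2 11 > Email/T2 10 > Outdoor/T2 6 > Display/T2 3.
Native T1 at 29: fill all 80 ; 210 left.
Native T2 at 25: fill all 110 ; 100 left.
Display T1 at 23: fill all 50 ; 50 left.
Outdoor T1 at 19: only 50 left, fill 50.
Total = 29×80 + 25×110 + 23×50 + 19×50 = 7170.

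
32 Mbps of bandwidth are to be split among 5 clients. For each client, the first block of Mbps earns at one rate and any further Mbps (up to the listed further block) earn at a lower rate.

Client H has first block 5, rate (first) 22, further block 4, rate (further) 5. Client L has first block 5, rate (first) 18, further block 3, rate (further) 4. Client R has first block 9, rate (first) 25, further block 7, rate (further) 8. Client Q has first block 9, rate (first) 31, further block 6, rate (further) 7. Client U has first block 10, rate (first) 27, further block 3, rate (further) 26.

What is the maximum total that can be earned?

874

Rank every tier by rate: Client Q/first 31 > Client U/first 27 > Client U/second 26 > Client R/first 25 > Client H/first 22 > Client L/first 18 > Client R/second 8 > Client Q/second 7 > Client H/second 5 > Client L/second 4.
Client Q first at 31: fill all 9 ; 23 left.
Client U/first (27): +10 ; 13 left.
Client U/second (26): +3 ; 10 left.
Fill Client R first block (9 at 25) ; 1 left.
Client H/first: +1 of 5 at 22; pool empty.
Total = 31×9 + 27×10 + 26×3 + 25×9 + 22×1 = 874.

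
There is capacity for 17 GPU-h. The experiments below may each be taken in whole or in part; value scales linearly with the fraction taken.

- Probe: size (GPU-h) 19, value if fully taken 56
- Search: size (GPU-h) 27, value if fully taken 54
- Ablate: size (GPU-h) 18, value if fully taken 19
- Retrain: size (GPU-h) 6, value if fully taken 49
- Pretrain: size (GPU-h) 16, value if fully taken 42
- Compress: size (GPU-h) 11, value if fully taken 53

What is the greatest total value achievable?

102

Sort by value density: Retrain 49/6≈8.17, Compress 53/11≈4.82, Probe 56/19≈2.95, Pretrain 42/16≈2.62, Search 54/27≈2, Ablate 19/18≈1.06.
Take all of Retrain (6 GPU-h, value 49) → 11 GPU-h left.
Take all of Compress (11 GPU-h, value 53) → 0 GPU-h left.
Total value = 102.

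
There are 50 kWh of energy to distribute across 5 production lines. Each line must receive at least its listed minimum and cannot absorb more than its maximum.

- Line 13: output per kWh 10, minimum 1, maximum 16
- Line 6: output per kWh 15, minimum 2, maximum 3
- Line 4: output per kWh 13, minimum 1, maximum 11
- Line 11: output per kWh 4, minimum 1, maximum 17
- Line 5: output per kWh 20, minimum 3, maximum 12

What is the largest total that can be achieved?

620

Meeting every minimum uses 1+2+1+1+3 = 8 kWh, leaving 42.
Rank by output per kWh: Line 5 20 > Line 6 15 > Line 4 13 > Line 13 10 > Line 11 4.
Line 5 takes 9 more to reach its cap of 12 ; 33 left.
Line 6: +1 to 3 (cap) ; 32 left.
Line 4: +10 to 11 (cap) ; 22 left.
Give Line 13 15 more to hit its cap of 16 ; 7 left.
Line 11: +7 (room for 16) → 8. Pool exhausted.
Total = 10×16 + 15×3 + 13×11 + 4×8 + 20×12 = 620.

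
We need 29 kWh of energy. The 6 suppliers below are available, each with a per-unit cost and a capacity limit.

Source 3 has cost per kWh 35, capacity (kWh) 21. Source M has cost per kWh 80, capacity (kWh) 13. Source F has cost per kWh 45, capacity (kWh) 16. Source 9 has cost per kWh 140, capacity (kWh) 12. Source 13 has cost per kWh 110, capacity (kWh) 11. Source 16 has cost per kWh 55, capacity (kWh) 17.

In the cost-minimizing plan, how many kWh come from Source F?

8

Cheapest first:
Take 21 from Source 3 at 35 — need 8 more.
Source F at 45: take 8 of its 16 — requirement met.
Source 16, Source M, Source 13, Source 9: unused.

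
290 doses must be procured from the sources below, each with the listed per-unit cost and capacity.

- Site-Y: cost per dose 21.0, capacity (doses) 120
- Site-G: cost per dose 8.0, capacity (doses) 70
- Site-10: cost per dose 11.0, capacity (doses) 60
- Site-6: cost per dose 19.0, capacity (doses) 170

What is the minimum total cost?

Use sources in increasing cost order.
Site-G at 8.0: take all 70 doses ; 220 still needed.
Take 60 from Site-10 at 11.0 ; need 160 more.
Site-6 at 19.0: take 160 of its 170 ; requirement met.
Site-Y: unused.
Cost = 70×8.0 + 60×11.0 + 160×19.0 = 4260.

4260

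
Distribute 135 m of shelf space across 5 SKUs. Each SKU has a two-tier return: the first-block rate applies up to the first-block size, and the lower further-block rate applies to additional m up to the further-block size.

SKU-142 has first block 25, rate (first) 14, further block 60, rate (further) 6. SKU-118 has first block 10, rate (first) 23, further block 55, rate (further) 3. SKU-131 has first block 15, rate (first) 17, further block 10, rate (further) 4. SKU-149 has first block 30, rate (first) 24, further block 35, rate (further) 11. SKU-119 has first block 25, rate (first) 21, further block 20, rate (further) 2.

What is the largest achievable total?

2410

Treat each block as its own option and order by rate: SKU-149/tier1 24 > SKU-118/tier1 23 > SKU-119/tier1 21 > SKU-131/tier1 17 > SKU-142/tier1 14 > SKU-149/tier2 11 > SKU-142/tier2 6 > SKU-131/tier2 4 > SKU-118/tier2 3 > SKU-119/tier2 2.
SKU-149 tier1 at 24: fill all 30 — 105 left.
Fill SKU-118 tier1 block (10 at 23) — 95 left.
SKU-119 tier1 at 21: fill all 25 — 70 left.
SKU-131 tier1 at 17: fill all 15 — 55 left.
SKU-142/tier1 (14): +25 — 30 left.
30 remain; put them into SKU-149 tier2 at 11.
Total = 24×30 + 23×10 + 21×25 + 17×15 + 14×25 + 11×30 = 2410.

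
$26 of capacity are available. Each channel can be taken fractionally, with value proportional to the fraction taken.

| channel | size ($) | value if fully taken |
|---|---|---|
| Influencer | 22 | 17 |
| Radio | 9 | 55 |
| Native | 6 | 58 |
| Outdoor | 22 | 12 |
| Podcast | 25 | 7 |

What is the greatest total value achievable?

121.5

Sort by value density: Native 58/6≈9.67, Radio 55/9≈6.11, Influencer 17/22≈0.773, Outdoor 12/22≈0.545, Podcast 7/25≈0.28.
Take all of Native (6 $, value 58) → 20 $ left.
Radio: take in full, 9 $ for value 55 → 11 left.
Only 11 $ remain; take 11/22 of Influencer for value 17×11/22 = 8.5.
Total value = 121.5.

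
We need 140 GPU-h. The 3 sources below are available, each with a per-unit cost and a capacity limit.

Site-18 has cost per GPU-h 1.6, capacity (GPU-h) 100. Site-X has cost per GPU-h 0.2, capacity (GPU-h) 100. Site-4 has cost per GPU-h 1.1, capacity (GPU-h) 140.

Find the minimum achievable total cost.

64

Use sources in increasing cost order.
Site-X (0.2): use full 100 — 40 GPU-h to go.
Site-4 (1.1): take the remaining 40 — done.
Site-18: unused.
Cost = 100×0.2 + 40×1.1 = 64.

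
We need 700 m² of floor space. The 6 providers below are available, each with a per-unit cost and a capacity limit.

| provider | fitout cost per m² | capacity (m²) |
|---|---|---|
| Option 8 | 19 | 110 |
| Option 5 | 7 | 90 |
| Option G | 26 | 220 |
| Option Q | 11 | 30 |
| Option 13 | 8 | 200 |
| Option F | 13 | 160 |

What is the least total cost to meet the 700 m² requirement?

Fill from the cheapest provider first.
Take 90 from Option 5 at 7 → need 610 more.
Option 13 (8): use full 200 → 410 m² to go.
Take 30 from Option Q at 11 → need 380 more.
Option F at 13: take all 160 m² → 220 still needed.
Take 110 from Option 8 at 19 → need 110 more.
Option G at 26: take 110 of its 220 → requirement met.
Cost = 90×7 + 200×8 + 30×11 + 160×13 + 110×19 + 110×26 = 9590.

9590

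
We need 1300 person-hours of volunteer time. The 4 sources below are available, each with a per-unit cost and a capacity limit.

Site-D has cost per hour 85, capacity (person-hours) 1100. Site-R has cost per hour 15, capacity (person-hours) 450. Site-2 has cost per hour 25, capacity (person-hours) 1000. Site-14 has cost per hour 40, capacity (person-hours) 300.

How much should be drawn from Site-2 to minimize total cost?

Use sources in increasing cost order.
Take 450 from Site-R at 15 → need 850 more.
Site-2 at 25: take 850 of its 1000 → requirement met.
Site-14, Site-D: unused.

850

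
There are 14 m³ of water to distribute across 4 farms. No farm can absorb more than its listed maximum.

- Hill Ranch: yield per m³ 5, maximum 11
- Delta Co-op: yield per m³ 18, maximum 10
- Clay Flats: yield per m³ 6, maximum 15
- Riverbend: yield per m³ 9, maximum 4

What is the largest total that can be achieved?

216

Highest yield per m³ first: Delta Co-op 18 > Riverbend 9 > Clay Flats 6 > Hill Ranch 5.
Delta Co-op: +10 to 10 (cap) → 4 left.
Give Riverbend 4 to hit its cap of 4 → 0 left.
Total = 18×10 + 9×4 = 216.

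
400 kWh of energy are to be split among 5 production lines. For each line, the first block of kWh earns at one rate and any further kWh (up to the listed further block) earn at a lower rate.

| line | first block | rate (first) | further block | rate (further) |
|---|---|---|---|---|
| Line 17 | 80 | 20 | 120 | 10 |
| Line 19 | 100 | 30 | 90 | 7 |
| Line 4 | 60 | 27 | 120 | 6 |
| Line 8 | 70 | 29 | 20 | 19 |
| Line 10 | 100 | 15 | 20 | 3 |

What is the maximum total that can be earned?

Order all 10 blocks by rate: Line 19/tier1 30 > Line 8/tier1 29 > Line 4/tier1 27 > Line 17/tier1 20 > Line 8/tier2 19 > Line 10/tier1 15 > Line 17/tier2 10 > Line 19/tier2 7 > Line 4/tier2 6 > Line 10/tier2 3.
Fill Line 19 tier1 block (100 at 30) → 300 left.
Fill Line 8 tier1 block (70 at 29) → 230 left.
Line 4 tier1 at 27: fill all 60 → 170 left.
Line 17 tier1 at 20: fill all 80 → 90 left.
Fill Line 8 tier2 block (20 at 19) → 70 left.
Line 10 tier1 at 15: only 70 left, fill 70.
Total = 30×100 + 29×70 + 27×60 + 20×80 + 19×20 + 15×70 = 9680.

9680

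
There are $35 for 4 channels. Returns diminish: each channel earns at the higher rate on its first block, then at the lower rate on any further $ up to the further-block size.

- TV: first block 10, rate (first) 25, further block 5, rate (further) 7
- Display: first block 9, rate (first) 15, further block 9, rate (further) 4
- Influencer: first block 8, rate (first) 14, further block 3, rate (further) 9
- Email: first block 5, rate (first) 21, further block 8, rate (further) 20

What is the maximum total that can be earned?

692

Rank every tier by rate: TV/tier1 25 > Email/tier1 21 > Email/tier2 20 > Display/tier1 15 > Influencer/tier1 14 > Influencer/tier2 9 > TV/tier2 7 > Display/tier2 4.
TV tier1 at 25: fill all 10 ; 25 left.
Email/tier1 (21): +5 ; 20 left.
Fill Email tier2 block (8 at 20) ; 12 left.
Display tier1 at 15: fill all 9 ; 3 left.
Influencer/tier1: +3 of 8 at 14; pool empty.
Total = 25×10 + 21×5 + 20×8 + 15×9 + 14×3 = 692.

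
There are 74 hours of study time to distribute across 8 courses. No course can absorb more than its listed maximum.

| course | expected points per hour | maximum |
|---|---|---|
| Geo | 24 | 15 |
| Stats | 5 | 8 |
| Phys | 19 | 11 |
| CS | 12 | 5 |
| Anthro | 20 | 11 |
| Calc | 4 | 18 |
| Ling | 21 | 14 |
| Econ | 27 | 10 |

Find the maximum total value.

Highest expected points per hour first: Econ 27 > Geo 24 > Ling 21 > Anthro 20 > Phys 19 > CS 12 > Stats 5 > Calc 4.
Econ takes 10 to reach its cap of 10 ; 64 left.
Give Geo 15 to hit its cap of 15 ; 49 left.
Ling takes 14 to reach its cap of 14 ; 35 left.
Anthro takes 11 to reach its cap of 11 ; 24 left.
Give Phys 11 to hit its cap of 11 ; 13 left.
Give CS 5 to hit its cap of 5 ; 8 left.
Stats takes 8 to reach its cap of 8 ; 0 left.
Total = 24×15 + 5×8 + 19×11 + 12×5 + 20×11 + 21×14 + 27×10 = 1453.

1453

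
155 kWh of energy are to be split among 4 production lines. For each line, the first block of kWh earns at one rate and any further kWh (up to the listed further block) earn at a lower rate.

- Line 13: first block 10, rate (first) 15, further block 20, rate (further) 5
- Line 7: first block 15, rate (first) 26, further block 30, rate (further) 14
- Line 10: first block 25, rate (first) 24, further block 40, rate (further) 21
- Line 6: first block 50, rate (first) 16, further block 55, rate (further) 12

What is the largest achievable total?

Treat each block as its own option and order by rate: Line 7/tier1 26 > Line 10/tier1 24 > Line 10/tier2 21 > Line 6/tier1 16 > Line 13/tier1 15 > Line 7/tier2 14 > Line 6/tier2 12 > Line 13/tier2 5.
Line 7 tier1 at 26: fill all 15 → 140 left.
Fill Line 10 tier1 block (25 at 24) → 115 left.
Line 10 tier2 at 21: fill all 40 → 75 left.
Fill Line 6 tier1 block (50 at 16) → 25 left.
Fill Line 13 tier1 block (10 at 15) → 15 left.
Line 7 tier2 at 14: only 15 left, fill 15.
Total = 26×15 + 24×25 + 21×40 + 16×50 + 15×10 + 14×15 = 2990.

2990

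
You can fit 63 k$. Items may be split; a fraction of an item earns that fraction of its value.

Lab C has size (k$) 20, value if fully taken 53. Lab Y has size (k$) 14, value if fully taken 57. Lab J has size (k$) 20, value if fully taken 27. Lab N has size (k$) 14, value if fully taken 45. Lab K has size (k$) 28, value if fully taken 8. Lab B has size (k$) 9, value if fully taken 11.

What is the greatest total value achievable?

175.25

Best value per unit of size first: Lab Y 57/14≈4.07, Lab N 45/14≈3.21, Lab C 53/20≈2.65, Lab J 27/20≈1.35, Lab B 11/9≈1.22, Lab K 8/28≈0.286.
Lab Y: take in full, 14 k$ for value 57 ; 49 left.
Lab N: take in full, 14 k$ for value 45 ; 35 left.
All 20 k$ of Lab C fit (value 53) ; 15 remain.
15 k$ left: a 15/20 share of Lab J gives 27×15/20 = 20.25.
Total value = 175.25.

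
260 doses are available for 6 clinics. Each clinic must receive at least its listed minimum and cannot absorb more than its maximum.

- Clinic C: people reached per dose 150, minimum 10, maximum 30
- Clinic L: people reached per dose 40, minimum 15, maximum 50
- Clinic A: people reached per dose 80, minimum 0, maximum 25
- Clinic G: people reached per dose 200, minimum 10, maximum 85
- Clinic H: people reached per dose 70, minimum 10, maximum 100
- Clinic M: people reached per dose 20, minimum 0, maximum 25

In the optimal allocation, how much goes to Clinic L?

20

Meeting every minimum uses 10+15+0+10+10+0 = 45 doses, leaving 215.
Highest people reached per dose first: Clinic G 200 > Clinic C 150 > Clinic A 80 > Clinic H 70 > Clinic L 40 > Clinic M 20.
Clinic G: +75 to 85 (cap) → 140 left.
Clinic C: +20 to 30 (cap) → 120 left.
Give Clinic A 25 more to hit its cap of 25 → 95 left.
Clinic H: +90 to 100 (cap) → 5 left.
Clinic L has room for 35 more but only 5 remain, so it gets 20.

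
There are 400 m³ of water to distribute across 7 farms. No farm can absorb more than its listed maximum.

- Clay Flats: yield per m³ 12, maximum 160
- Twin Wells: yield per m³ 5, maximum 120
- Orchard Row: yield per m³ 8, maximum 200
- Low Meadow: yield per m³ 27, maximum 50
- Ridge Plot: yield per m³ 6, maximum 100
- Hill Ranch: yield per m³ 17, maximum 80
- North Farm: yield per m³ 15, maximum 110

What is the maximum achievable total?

6280

Order the farms by yield per m³: Low Meadow 27 > Hill Ranch 17 > North Farm 15 > Clay Flats 12 > Orchard Row 8 > Ridge Plot 6 > Twin Wells 5.
Low Meadow: +50 to 50 (cap) — 350 left.
Hill Ranch: +80 to 80 (cap) — 270 left.
Give North Farm 110 to hit its cap of 110 — 160 left.
Clay Flats: +160 to 160 (cap) — 0 left.
Total = 12×160 + 27×50 + 17×80 + 15×110 = 6280.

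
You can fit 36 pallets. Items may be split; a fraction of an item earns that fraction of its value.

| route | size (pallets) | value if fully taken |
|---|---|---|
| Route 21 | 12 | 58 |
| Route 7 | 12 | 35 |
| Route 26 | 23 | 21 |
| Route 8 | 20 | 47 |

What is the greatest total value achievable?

Sort by value density: Route 21 58/12≈4.83, Route 7 35/12≈2.92, Route 8 47/20≈2.35, Route 26 21/23≈0.913.
Take all of Route 21 (12 pallets, value 58) — 24 pallets left.
All 12 pallets of Route 7 fit (value 35) — 12 remain.
12 pallets left: a 12/20 share of Route 8 gives 47×12/20 = 28.2.
Total value = 121.2.

121.2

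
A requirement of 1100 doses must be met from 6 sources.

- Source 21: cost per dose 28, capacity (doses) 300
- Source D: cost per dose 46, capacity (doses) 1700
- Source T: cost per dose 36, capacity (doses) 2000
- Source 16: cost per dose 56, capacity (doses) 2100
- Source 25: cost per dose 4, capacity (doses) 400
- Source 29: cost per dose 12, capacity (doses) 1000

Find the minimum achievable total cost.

10000

Cheapest first:
Source 25 (4): use full 400 → 700 doses to go.
Source 29 at 12: take 700 of its 1000 → requirement met.
Source 21, Source T, Source D, Source 16: unused.
Cost = 400×4 + 700×12 = 10000.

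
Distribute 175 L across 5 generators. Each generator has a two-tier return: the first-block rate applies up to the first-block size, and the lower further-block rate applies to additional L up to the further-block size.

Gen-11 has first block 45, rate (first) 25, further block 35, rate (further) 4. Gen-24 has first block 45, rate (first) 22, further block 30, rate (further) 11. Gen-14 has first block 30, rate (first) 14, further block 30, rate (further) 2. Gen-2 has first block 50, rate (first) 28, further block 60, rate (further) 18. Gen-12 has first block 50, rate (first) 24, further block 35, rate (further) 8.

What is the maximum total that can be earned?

Treat each block as its own option and order by rate: Gen-2/first 28 > Gen-11/first 25 > Gen-12/first 24 > Gen-24/first 22 > Gen-2/second 18 > Gen-14/first 14 > Gen-24/second 11 > Gen-12/second 8 > Gen-11/second 4 > Gen-14/second 2.
Gen-2/first (28): +50 → 125 left.
Fill Gen-11 first block (45 at 25) → 80 left.
Gen-12/first (24): +50 → 30 left.
30 remain; put them into Gen-24 first at 22.
Total = 28×50 + 25×45 + 24×50 + 22×30 = 4385.

4385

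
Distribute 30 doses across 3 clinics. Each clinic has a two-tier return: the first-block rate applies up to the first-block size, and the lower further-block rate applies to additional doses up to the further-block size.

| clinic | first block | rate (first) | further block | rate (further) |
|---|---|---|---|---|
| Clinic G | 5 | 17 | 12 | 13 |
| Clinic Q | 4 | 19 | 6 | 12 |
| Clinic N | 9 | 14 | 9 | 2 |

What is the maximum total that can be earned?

Rank every tier by rate: Clinic Q/T1 19 > Clinic G/T1 17 > Clinic N/T1 14 > Clinic G/T2 13 > Clinic Q/T2 12 > Clinic N/T2 2.
Fill Clinic Q T1 block (4 at 19) ; 26 left.
Clinic G T1 at 17: fill all 5 ; 21 left.
Clinic N/T1 (14): +9 ; 12 left.
Clinic G/T2 (13): +12 ; 0 left.
Total = 19×4 + 17×5 + 14×9 + 13×12 = 443.

443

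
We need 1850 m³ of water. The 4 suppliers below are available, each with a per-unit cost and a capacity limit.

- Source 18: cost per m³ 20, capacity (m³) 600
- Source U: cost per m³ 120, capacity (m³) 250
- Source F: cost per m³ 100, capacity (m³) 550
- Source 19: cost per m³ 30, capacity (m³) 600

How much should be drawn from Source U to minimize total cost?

Cheapest first:
Source 18 at 20: take all 600 m³ — 1250 still needed.
Source 19 (30): use full 600 — 650 m³ to go.
Source F (100): use full 550 — 100 m³ to go.
Source U (120): take the remaining 100 — done.

100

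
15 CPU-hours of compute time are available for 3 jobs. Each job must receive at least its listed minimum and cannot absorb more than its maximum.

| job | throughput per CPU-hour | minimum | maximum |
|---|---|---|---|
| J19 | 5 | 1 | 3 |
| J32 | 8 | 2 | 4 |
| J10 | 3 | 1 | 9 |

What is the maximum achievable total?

71

Meeting every minimum uses 1+2+1 = 4 CPU-hours, leaving 11.
Rank by throughput per CPU-hour: J32 8 > J19 5 > J10 3.
J32 takes 2 more to reach its cap of 4 → 9 left.
Give J19 2 more to hit its cap of 3 → 7 left.
J10 has room for 8 more but only 7 remain, so it gets 8.
Total = 5×3 + 8×4 + 3×8 = 71.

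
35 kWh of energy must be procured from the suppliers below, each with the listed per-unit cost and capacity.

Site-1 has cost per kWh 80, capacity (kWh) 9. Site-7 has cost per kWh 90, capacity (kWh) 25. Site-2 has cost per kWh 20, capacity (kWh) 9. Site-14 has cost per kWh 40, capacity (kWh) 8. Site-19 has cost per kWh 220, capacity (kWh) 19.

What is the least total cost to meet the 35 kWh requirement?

Cheapest first:
Take 9 from Site-2 at 20 ; need 26 more.
Site-14 at 40: take all 8 kWh ; 18 still needed.
Site-1 at 80: take all 9 kWh ; 9 still needed.
Site-7 (90): take the remaining 9 ; done.
Site-19: unused.
Cost = 9×20 + 8×40 + 9×80 + 9×90 = 2030.

2030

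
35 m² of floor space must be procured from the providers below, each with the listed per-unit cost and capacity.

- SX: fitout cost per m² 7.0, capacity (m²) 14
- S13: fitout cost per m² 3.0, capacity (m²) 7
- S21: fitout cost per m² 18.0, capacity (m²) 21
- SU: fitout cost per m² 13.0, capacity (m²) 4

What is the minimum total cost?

351

Cheapest first:
S13 at 3.0: take all 7 m² — 28 still needed.
SX at 7.0: take all 14 m² — 14 still needed.
Take 4 from SU at 13.0 — need 10 more.
S21 at 18.0: take 10 of its 21 — requirement met.
Cost = 7×3.0 + 14×7.0 + 4×13.0 + 10×18.0 = 351.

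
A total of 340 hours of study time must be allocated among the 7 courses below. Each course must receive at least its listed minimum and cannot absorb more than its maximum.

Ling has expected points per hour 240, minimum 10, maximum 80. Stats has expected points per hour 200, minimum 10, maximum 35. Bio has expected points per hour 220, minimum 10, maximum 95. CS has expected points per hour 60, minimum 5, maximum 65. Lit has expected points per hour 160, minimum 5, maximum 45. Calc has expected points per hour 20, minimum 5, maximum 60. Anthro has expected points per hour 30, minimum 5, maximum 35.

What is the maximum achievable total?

58750

Meeting every minimum uses 10+10+10+5+5+5+5 = 50 hours, leaving 290.
Order the courses by expected points per hour: Ling 240 > Bio 220 > Stats 200 > Lit 160 > CS 60 > Anthro 30 > Calc 20.
Give Ling 70 more to hit its cap of 80 → 220 left.
Give Bio 85 more to hit its cap of 95 → 135 left.
Stats: +25 to 35 (cap) → 110 left.
Give Lit 40 more to hit its cap of 45 → 70 left.
CS: +60 to 65 (cap) → 10 left.
Anthro: +10 (room for 30) → 15. Pool exhausted.
Total = 240×80 + 200×35 + 220×95 + 60×65 + 160×45 + 20×5 + 30×15 = 58750.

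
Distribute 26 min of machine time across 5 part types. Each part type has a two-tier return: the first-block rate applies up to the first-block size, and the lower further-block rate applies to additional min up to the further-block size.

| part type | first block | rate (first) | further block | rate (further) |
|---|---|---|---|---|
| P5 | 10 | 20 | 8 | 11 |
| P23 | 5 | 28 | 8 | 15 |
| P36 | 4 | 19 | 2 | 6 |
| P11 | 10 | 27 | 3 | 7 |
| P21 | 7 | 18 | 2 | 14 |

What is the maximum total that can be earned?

Order all 10 blocks by rate: P23/first 28 > P11/first 27 > P5/first 20 > P36/first 19 > P21/first 18 > P23/second 15 > P21/second 14 > P5/second 11 > P11/second 7 > P36/second 6.
P23 first at 28: fill all 5 ; 21 left.
Fill P11 first block (10 at 27) ; 11 left.
P5 first at 20: fill all 10 ; 1 left.
P36/first: +1 of 4 at 19; pool empty.
Total = 28×5 + 27×10 + 20×10 + 19×1 = 629.

629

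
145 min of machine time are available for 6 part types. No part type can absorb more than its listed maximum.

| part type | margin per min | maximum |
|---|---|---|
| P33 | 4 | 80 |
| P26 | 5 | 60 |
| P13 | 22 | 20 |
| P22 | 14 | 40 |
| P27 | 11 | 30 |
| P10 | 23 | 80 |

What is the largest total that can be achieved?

Order the part types by margin per min: P10 23 > P13 22 > P22 14 > P27 11 > P26 5 > P33 4.
P10 takes 80 to reach its cap of 80 — 65 left.
P13: +20 to 20 (cap) — 45 left.
Give P22 40 to hit its cap of 40 — 5 left.
Only 5 left; P27 takes them to reach 5.
Total = 22×20 + 14×40 + 11×5 + 23×80 = 2895.

2895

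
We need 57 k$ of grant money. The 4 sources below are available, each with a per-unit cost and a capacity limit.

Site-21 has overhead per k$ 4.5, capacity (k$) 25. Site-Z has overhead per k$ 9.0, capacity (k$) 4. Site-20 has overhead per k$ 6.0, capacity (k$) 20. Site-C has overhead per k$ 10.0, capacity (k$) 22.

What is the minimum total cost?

348.5

Fill from the cheapest source first.
Site-21 (4.5): use full 25 — 32 k$ to go.
Site-20 (6.0): use full 20 — 12 k$ to go.
Site-Z at 9.0: take all 4 k$ — 8 still needed.
Take 8 from Site-C at 10.0 to finish.
Cost = 25×4.5 + 20×6.0 + 4×9.0 + 8×10.0 = 348.5.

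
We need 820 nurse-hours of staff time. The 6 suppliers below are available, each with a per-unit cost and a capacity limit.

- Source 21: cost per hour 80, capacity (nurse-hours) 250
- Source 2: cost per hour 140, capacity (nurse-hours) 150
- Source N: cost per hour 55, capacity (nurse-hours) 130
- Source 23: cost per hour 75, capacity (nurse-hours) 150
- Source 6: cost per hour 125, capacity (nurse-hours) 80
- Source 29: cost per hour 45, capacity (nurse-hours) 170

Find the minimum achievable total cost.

Cheapest first:
Source 29 (45): use full 170 → 650 nurse-hours to go.
Source N at 55: take all 130 nurse-hours → 520 still needed.
Source 23 (75): use full 150 → 370 nurse-hours to go.
Source 21 at 80: take all 250 nurse-hours → 120 still needed.
Source 6 (125): use full 80 → 40 nurse-hours to go.
Source 2 at 140: take 40 of its 150 → requirement met.
Cost = 170×45 + 130×55 + 150×75 + 250×80 + 80×125 + 40×140 = 61650.

61650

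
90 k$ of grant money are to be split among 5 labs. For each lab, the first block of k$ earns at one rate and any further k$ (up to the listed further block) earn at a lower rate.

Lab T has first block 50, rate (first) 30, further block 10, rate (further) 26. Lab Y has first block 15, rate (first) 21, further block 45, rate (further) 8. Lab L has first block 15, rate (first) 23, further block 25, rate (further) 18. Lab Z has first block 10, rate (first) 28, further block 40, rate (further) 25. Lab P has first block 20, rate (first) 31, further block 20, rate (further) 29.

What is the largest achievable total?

2700

Rank every tier by rate: Lab P/tier1 31 > Lab T/tier1 30 > Lab P/tier2 29 > Lab Z/tier1 28 > Lab T/tier2 26 > Lab Z/tier2 25 > Lab L/tier1 23 > Lab Y/tier1 21 > Lab L/tier2 18 > Lab Y/tier2 8.
Fill Lab P tier1 block (20 at 31) ; 70 left.
Fill Lab T tier1 block (50 at 30) ; 20 left.
Lab P/tier2 (29): +20 ; 0 left.
Total = 31×20 + 30×50 + 29×20 = 2700.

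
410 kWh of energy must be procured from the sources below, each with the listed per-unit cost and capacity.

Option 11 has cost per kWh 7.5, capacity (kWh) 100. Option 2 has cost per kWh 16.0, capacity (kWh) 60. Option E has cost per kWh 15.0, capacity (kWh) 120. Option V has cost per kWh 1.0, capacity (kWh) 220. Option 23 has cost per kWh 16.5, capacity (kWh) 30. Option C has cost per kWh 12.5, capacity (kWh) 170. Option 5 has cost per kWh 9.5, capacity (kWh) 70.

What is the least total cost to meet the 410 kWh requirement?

1885

Cheapest first:
Option V at 1.0: take all 220 kWh → 190 still needed.
Option 11 (7.5): use full 100 → 90 kWh to go.
Option 5 (9.5): use full 70 → 20 kWh to go.
Option C at 12.5: take 20 of its 170 → requirement met.
Option E, Option 2, Option 23: unused.
Cost = 220×1.0 + 100×7.5 + 70×9.5 + 20×12.5 = 1885.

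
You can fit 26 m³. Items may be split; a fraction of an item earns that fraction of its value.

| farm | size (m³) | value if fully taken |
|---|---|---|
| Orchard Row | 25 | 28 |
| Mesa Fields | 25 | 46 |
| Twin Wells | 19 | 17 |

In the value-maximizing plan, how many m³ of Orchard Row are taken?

1

Rank by value-to-size ratio: Mesa Fields 46/25≈1.84, Orchard Row 28/25≈1.12, Twin Wells 17/19≈0.895.
Take all of Mesa Fields (25 m³, value 46) — 1 m³ left.
1 m³ left: a 1/25 share of Orchard Row gives 28×1/25 = 1.12.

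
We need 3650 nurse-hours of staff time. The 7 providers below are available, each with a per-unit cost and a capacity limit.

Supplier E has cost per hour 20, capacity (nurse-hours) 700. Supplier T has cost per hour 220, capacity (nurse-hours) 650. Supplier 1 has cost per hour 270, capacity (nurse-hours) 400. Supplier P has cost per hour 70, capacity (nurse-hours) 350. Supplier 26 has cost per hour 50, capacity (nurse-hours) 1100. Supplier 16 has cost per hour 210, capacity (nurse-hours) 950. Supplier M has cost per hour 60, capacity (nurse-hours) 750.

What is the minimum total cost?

Cheapest first:
Take 700 from Supplier E at 20 ; need 2950 more.
Supplier 26 at 50: take all 1100 nurse-hours ; 1850 still needed.
Supplier M (60): use full 750 ; 1100 nurse-hours to go.
Supplier P (70): use full 350 ; 750 nurse-hours to go.
Supplier 16 (210): take the remaining 750 ; done.
Supplier T, Supplier 1: unused.
Cost = 700×20 + 1100×50 + 750×60 + 350×70 + 750×210 = 296000.

296000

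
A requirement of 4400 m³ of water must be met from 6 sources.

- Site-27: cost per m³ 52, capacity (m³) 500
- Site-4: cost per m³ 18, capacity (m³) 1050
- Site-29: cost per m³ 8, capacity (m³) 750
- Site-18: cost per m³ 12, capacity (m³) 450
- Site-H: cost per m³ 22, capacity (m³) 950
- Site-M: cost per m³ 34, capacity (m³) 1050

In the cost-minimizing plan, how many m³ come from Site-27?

150

Fill from the cheapest source first.
Site-29 (8): use full 750 ; 3650 m³ to go.
Site-18 (12): use full 450 ; 3200 m³ to go.
Take 1050 from Site-4 at 18 ; need 2150 more.
Site-H at 22: take all 950 m³ ; 1200 still needed.
Take 1050 from Site-M at 34 ; need 150 more.
Site-27 at 52: take 150 of its 500 ; requirement met.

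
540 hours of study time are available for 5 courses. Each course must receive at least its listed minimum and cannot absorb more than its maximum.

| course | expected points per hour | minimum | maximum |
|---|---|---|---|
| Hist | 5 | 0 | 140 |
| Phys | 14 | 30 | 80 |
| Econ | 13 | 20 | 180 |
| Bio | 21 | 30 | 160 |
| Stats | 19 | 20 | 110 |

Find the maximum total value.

Meeting every minimum uses 0+30+20+30+20 = 100 hours, leaving 440.
Highest expected points per hour first: Bio 21 > Stats 19 > Phys 14 > Econ 13 > Hist 5.
Bio: +130 to 160 (cap) → 310 left.
Give Stats 90 more to hit its cap of 110 → 220 left.
Phys takes 50 more to reach its cap of 80 → 170 left.
Econ: +160 to 180 (cap) → 10 left.
Hist has room for 140 more but only 10 remain, so it gets 10.
Total = 5×10 + 14×80 + 13×180 + 21×160 + 19×110 = 8960.

8960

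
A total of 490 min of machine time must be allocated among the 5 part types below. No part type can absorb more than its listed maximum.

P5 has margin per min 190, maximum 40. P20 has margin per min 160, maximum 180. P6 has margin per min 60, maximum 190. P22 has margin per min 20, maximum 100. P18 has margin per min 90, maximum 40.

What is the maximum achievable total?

52200

Order the part types by margin per min: P5 190 > P20 160 > P18 90 > P6 60 > P22 20.
P5: +40 to 40 (cap) → 450 left.
Give P20 180 to hit its cap of 180 → 270 left.
Give P18 40 to hit its cap of 40 → 230 left.
Give P6 190 to hit its cap of 190 → 40 left.
Only 40 left; P22 takes them to reach 40.
Total = 190×40 + 160×180 + 60×190 + 20×40 + 90×40 = 52200.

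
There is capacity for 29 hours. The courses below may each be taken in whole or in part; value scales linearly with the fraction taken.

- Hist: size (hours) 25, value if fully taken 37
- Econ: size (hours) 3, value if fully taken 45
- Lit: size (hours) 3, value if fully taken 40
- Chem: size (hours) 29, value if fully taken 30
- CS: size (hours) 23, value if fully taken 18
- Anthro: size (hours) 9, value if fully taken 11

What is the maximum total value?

Best value per unit of size first: Econ 45/3≈15, Lit 40/3≈13.3, Hist 37/25≈1.48, Anthro 11/9≈1.22, Chem 30/29≈1.03, CS 18/23≈0.783.
Take all of Econ (3 hours, value 45) ; 26 hours left.
Lit: take in full, 3 hours for value 40 ; 23 left.
23 hours left: a 23/25 share of Hist gives 37×23/25 = 34.04.
Total value = 119.04.

119.04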